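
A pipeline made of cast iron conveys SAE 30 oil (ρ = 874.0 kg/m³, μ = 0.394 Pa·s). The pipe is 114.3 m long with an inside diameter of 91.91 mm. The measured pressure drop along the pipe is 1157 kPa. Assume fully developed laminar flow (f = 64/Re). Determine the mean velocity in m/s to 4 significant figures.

V ≈ 6.782 m/s

For laminar flow, f = 64/Re with Re = ρVD/μ, so Darcy-Weisbach reduces to ΔP = 32μLV/D². Solving for V: V = ΔP·D²/(32μL) = 1.157e+06·(0.09191)²/(32·0.394·114.3) = 6.782 m/s.
Check: Re = ρVD/μ = 874·6.782·0.09191/0.394 = 1383 < 2300, so the laminar assumption holds.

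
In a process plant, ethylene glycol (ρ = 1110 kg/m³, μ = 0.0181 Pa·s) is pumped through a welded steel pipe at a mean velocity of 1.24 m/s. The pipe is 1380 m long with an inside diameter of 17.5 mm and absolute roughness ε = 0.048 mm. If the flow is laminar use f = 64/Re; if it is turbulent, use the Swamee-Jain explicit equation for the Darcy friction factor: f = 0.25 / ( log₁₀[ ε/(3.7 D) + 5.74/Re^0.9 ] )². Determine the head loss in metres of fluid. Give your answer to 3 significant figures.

Reynolds number Re = ρVD/μ = 1110 · 1.24 · 0.0175 / 0.0181 = 1331.
Re < 2300 → laminar flow, so f = 64/Re = 64/1331 = 0.04809 (the turbulent correlation is not needed).
Darcy-Weisbach: ΔP = f(L/D)(ρV²/2) = 0.04809·(1380/0.0175)·(1110·1.24²/2) = 0.04809·7.886e+04·853.4 = 3.236e+06 Pa.
Head loss h_f = ΔP/(ρg) = 3.236e+06/(1110·9.81) = 297 m.

h_f ≈ 297 m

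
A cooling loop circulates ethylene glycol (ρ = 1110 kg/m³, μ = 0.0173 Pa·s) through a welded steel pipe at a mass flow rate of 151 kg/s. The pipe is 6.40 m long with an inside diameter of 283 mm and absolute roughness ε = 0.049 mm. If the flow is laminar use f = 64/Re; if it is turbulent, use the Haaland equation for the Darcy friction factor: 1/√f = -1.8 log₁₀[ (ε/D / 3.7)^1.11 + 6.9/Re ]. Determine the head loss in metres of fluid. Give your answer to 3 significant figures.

A = πD²/4 = π(0.283)²/4 = 0.0629 m²; mean velocity V = ṁ/(ρA) = 151/(1110 · 0.0629) = 2.163 m/s.
Reynolds number Re = ρVD/μ = 1110 · 2.163 · 0.283 / 0.0173 = 3.927e+04.
Re > 4000 → turbulent. Relative roughness ε/D = 4.9e-05/0.283 = 0.000173. Haaland: 1/√f = -1.8 log₁₀[(0.000173/3.7)^1.11 + 6.9/3.927e+04] = -1.8 log₁₀[1.56e-05 + 0.000176] = 6.693, so f = 0.02232.
Darcy-Weisbach: ΔP = f(L/D)(ρV²/2) = 0.02232·(6.4/0.283)·(1110·2.163²/2) = 0.02232·22.61·2596 = 1311 Pa.
Head loss h_f = ΔP/(ρg) = 1311/(1110·9.81) = 0.120 m.

h_f ≈ 0.120 m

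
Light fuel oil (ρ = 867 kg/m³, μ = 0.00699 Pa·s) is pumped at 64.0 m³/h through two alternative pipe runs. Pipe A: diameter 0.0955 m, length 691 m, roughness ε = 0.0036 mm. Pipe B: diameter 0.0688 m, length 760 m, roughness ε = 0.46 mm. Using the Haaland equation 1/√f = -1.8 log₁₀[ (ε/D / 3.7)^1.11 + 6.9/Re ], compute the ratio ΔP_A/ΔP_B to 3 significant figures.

ΔP_A/ΔP_B ≈ 0.119

Pipe A: V = Q/A = 0.01778/0.007163 = 2.482 m/s; Re = 2.94e+04; ε/D = 3.77e-05; Haaland → f = 0.0235; ΔP_A = f(L/D)(ρV²/2) = 4.54e+05 Pa.
Pipe B: V = Q/A = 0.01778/0.003718 = 4.782 m/s; Re = 4.081e+04; ε/D = 0.00669; Haaland → f = 0.03499; ΔP_B = f(L/D)(ρV²/2) = 3.831e+06 Pa.
ΔP_A/ΔP_B = 4.54e+05/3.831e+06 = 0.119.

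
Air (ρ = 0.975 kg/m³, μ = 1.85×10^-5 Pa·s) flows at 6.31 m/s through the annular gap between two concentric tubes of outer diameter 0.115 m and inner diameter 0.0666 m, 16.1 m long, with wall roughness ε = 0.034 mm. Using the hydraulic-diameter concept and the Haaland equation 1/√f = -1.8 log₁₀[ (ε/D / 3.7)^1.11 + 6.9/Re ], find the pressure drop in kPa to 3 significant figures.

Hydraulic diameter D_h = 4A/P = D_o - D_i = 0.115 - 0.0666 = 0.0484 m.
Re = ρVD_h/μ = 0.975·6.31·0.0484/1.85e-05 = 1.61e+04.
ε/D_h = 3.4e-05/0.0484 = 0.000702; Haaland gives 1/√f = -1.8 log₁₀[7.4e-05+0.000429] = 5.938, so f = 0.02836.
ΔP = f(L/D_h)(ρV²/2) = 0.02836·16.1/0.0484·19.41 = 183.1 Pa.
ΔP = 0.183 kPa.

ΔP ≈ 0.183 kPa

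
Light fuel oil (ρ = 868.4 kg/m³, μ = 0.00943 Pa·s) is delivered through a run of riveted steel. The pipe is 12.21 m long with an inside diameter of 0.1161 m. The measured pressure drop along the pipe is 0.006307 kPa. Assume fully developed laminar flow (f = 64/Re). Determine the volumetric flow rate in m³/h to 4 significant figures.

Q ≈ 0.8794 m³/h

For laminar flow, f = 64/Re with Re = ρVD/μ, so Darcy-Weisbach reduces to ΔP = 32μLV/D². Solving for V: V = ΔP·D²/(32μL) = 6.307·(0.1161)²/(32·0.00943·12.21) = 0.02307 m/s.
Check: Re = ρVD/μ = 868.4·0.02307·0.1161/0.00943 = 246.7 < 2300, so the laminar assumption holds.
Q = V·A = 0.02307·(π/4·0.1161²) = 0.0002443 m³/s = 0.8794 m³/h.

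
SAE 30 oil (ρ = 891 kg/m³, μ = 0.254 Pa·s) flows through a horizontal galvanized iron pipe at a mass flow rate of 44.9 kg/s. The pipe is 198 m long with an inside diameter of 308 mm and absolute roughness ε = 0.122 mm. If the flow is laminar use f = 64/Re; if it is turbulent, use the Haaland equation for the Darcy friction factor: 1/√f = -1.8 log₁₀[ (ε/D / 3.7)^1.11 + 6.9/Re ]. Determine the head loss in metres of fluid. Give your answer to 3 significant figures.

A = πD²/4 = π(0.308)²/4 = 0.07451 m²; mean velocity V = ṁ/(ρA) = 44.9/(891 · 0.07451) = 0.6764 m/s.
Reynolds number Re = ρVD/μ = 891 · 0.6764 · 0.308 / 0.254 = 730.8.
Re < 2300 → laminar flow, so f = 64/Re = 64/730.8 = 0.08758 (the turbulent correlation is not needed).
Darcy-Weisbach: ΔP = f(L/D)(ρV²/2) = 0.08758·(198/0.308)·(891·0.6764²/2) = 0.08758·642.9·203.8 = 1.147e+04 Pa.
Head loss h_f = ΔP/(ρg) = 1.147e+04/(891·9.81) = 1.31 m.

h_f ≈ 1.31 m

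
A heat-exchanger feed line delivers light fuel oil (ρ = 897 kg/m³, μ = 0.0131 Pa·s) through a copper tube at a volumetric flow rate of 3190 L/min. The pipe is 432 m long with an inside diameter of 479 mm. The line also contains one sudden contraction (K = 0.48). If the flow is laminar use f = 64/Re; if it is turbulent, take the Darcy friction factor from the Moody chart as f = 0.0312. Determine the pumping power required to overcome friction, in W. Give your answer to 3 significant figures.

Q = 3190 L/min = 3190/60000 = 0.05317 m³/s.
Cross-sectional area A = πD²/4 = π(0.479)²/4 = 0.1802 m²; mean velocity V = Q/A = 0.05317/0.1802 = 0.295 m/s.
Reynolds number Re = ρVD/μ = 897 · 0.295 · 0.479 / 0.0131 = 9677.
Re > 4000 → turbulent; use the Moody-chart value f = 0.0312.
Total minor-loss coefficient ΣK = 1·0.48 = 0.48.
ΔP = [f·L/D + ΣK]·(ρV²/2) = [0.0312·432/0.479 + 0.48]·(897·0.295²/2) = [28.14 + 0.48]·39.04 = 1117 Pa.
Pumping power P = QΔP = 0.05317·1117 = 59.40 W = 59.4 W.

P ≈ 59.4 W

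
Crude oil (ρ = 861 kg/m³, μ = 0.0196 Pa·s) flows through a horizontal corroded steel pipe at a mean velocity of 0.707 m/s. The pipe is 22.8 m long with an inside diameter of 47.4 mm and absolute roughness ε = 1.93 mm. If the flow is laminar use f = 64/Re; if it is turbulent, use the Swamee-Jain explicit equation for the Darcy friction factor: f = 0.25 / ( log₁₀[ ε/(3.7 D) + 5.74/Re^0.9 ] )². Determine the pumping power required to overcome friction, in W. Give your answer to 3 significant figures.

Reynolds number Re = ρVD/μ = 861 · 0.707 · 0.0474 / 0.0196 = 1472.
Re < 2300 → laminar flow, so f = 64/Re = 64/1472 = 0.04347 (the turbulent correlation is not needed).
Darcy-Weisbach: ΔP = f(L/D)(ρV²/2) = 0.04347·(22.8/0.0474)·(861·0.707²/2) = 0.04347·481·215.2 = 4500 Pa.
Q = V·A = 0.707·0.001765 = 0.001248 m³/s.
Pumping power P = QΔP = 0.001248·4500 = 5.614 W = 5.61 W.

P ≈ 5.61 W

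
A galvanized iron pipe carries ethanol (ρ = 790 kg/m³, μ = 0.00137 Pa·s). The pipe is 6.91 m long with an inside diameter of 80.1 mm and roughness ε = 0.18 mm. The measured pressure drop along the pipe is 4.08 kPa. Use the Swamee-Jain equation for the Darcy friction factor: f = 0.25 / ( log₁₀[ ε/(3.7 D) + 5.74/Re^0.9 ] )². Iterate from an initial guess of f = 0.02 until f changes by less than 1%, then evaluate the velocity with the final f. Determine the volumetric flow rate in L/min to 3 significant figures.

Rearranging Darcy-Weisbach: V = √(2·ΔP·D/(f·L·ρ)). With ε/D = 0.00018/0.0801 = 0.00225, iterate starting from f = 0.02:
  f = 0.02 → V = √(2·4080·0.0801/(0.02·6.91·790)) = 2.447 m/s; Re = ρVD/μ = 1.13e+05; f → 0.02579
  f = 0.02579 → V = 2.155 m/s; Re = 9.953e+04; f → 0.02597
Converged (Δf/f < 1%). With the final f = 0.02597: V = √(2·4080·0.0801/(0.02597·6.91·790)) = 2.147 m/s.
Q = V·A = 2.147·(π/4·0.0801²) = 0.01082 m³/s = 649 L/min.

Q ≈ 649 L/min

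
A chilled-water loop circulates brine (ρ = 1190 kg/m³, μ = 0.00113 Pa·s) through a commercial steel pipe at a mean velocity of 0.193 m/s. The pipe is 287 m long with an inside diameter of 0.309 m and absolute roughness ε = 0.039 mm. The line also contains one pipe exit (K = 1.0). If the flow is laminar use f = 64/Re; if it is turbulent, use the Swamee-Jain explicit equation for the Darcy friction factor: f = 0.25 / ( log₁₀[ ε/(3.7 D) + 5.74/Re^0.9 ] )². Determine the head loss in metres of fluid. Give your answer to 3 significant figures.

h_f ≈ 0.0377 m

Reynolds number Re = ρVD/μ = 1190 · 0.193 · 0.309 / 0.00113 = 6.28e+04.
Re > 4000 → turbulent. Relative roughness ε/D = 3.9e-05/0.309 = 0.000126. Swamee-Jain: f = 0.25/(log₁₀[0.000126/3.7 + 5.74/6.28e+04^0.9])² = 0.25/(log₁₀[3.41e-05 + 0.000276])² = 0.25/(-3.509)² = 0.02031.
Total minor-loss coefficient ΣK = 1·1 = 1.
ΔP = [f·L/D + ΣK]·(ρV²/2) = [0.02031·287/0.309 + 1]·(1190·0.193²/2) = [18.86 + 1]·22.16 = 440.2 Pa.
Head loss h_f = ΔP/(ρg) = 440.2/(1190·9.81) = 0.0377 m.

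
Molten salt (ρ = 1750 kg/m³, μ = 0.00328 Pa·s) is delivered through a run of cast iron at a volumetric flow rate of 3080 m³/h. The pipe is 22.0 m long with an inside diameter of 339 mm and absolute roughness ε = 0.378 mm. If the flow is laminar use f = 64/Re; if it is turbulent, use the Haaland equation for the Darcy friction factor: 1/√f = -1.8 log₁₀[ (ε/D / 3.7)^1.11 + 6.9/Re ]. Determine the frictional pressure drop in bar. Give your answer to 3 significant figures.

ΔP ≈ 1.04 bar

Q = 3080 m³/h = 3080/3600 = 0.8556 m³/s.
Cross-sectional area A = πD²/4 = π(0.339)²/4 = 0.09026 m²; mean velocity V = Q/A = 0.8556/0.09026 = 9.479 m/s.
Reynolds number Re = ρVD/μ = 1750 · 9.479 · 0.339 / 0.00328 = 1.714e+06.
Re > 4000 → turbulent. Relative roughness ε/D = 0.000378/0.339 = 0.00112. Haaland: 1/√f = -1.8 log₁₀[(0.00112/3.7)^1.11 + 6.9/1.714e+06] = -1.8 log₁₀[0.000124 + 4.02e-06] = 7.01, so f = 0.02035.
Darcy-Weisbach: ΔP = f(L/D)(ρV²/2) = 0.02035·(22/0.339)·(1750·9.479²/2) = 0.02035·64.9·7.862e+04 = 1.038e+05 Pa.
ΔP = 1.038e+05 Pa = 1.04 bar.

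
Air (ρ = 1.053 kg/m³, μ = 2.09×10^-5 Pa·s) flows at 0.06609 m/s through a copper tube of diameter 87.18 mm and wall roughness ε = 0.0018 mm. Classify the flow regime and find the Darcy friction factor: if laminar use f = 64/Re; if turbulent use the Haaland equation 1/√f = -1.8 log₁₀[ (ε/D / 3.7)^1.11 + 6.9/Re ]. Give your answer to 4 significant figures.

f ≈ 0.2205

Re = ρVD/μ = 1.053·0.06609·0.08718/2.09e-05 = 290.3.
Re < 2300 → laminar, so f = 64/Re = 0.2205 (roughness is irrelevant in laminar flow).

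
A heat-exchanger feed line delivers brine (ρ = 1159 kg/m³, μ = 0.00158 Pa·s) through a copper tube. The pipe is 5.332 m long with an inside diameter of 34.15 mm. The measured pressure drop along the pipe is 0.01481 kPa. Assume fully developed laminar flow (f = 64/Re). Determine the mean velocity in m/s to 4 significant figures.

V ≈ 0.06407 m/s

For laminar flow, f = 64/Re with Re = ρVD/μ, so Darcy-Weisbach reduces to ΔP = 32μLV/D². Solving for V: V = ΔP·D²/(32μL) = 14.81·(0.03415)²/(32·0.00158·5.332) = 0.06407 m/s.
Check: Re = ρVD/μ = 1159·0.06407·0.03415/0.00158 = 1605 < 2300, so the laminar assumption holds.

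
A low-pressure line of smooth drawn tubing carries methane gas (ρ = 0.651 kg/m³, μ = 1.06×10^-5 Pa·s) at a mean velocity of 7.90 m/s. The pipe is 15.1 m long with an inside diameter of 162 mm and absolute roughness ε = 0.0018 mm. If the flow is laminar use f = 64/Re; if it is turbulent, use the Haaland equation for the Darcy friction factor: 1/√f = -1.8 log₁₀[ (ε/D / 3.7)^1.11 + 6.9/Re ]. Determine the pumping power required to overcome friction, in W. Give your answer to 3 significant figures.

P ≈ 5.79 W

Reynolds number Re = ρVD/μ = 0.651 · 7.9 · 0.162 / 1.06e-05 = 7.86e+04.
Re > 4000 → turbulent. Relative roughness ε/D = 1.8e-06/0.162 = 1.11e-05. Haaland: 1/√f = -1.8 log₁₀[(1.11e-05/3.7)^1.11 + 6.9/7.86e+04] = -1.8 log₁₀[7.41e-07 + 8.78e-05] = 7.295, so f = 0.01879.
Darcy-Weisbach: ΔP = f(L/D)(ρV²/2) = 0.01879·(15.1/0.162)·(0.651·7.9²/2) = 0.01879·93.21·20.31 = 35.58 Pa.
Q = V·A = 7.9·0.02061 = 0.1628 m³/s.
Pumping power P = QΔP = 0.1628·35.58 = 5.793 W = 5.79 W.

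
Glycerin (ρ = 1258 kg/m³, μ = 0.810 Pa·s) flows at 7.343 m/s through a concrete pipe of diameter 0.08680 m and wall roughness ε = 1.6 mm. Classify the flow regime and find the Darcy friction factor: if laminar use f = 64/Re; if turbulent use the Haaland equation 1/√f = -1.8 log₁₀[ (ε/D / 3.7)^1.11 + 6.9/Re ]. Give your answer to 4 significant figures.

f ≈ 0.06465

Re = ρVD/μ = 1258·7.343·0.0868/0.81 = 989.9.
Re < 2300 → laminar, so f = 64/Re = 0.06465 (roughness is irrelevant in laminar flow).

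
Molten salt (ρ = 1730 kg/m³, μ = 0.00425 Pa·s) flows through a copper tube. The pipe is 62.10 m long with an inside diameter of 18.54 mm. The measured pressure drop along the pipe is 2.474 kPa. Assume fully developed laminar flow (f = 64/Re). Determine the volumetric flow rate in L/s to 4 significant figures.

Q ≈ 0.02718 L/s

For laminar flow, f = 64/Re with Re = ρVD/μ, so Darcy-Weisbach reduces to ΔP = 32μLV/D². Solving for V: V = ΔP·D²/(32μL) = 2474·(0.01854)²/(32·0.00425·62.1) = 0.1007 m/s.
Check: Re = ρVD/μ = 1730·0.1007·0.01854/0.00425 = 759.9 < 2300, so the laminar assumption holds.
Q = V·A = 0.1007·(π/4·0.01854²) = 2.718e-05 m³/s = 0.02718 L/s.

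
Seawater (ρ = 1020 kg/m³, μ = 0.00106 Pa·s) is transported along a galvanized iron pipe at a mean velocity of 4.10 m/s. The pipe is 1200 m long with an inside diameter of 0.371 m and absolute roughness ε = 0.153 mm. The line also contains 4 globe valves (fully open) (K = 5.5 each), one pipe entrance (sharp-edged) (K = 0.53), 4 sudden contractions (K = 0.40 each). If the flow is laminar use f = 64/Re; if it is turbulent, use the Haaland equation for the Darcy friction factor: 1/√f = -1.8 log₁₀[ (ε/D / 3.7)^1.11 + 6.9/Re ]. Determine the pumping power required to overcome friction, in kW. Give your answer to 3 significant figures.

P ≈ 293 kW

Reynolds number Re = ρVD/μ = 1020 · 4.1 · 0.371 / 0.00106 = 1.464e+06.
Re > 4000 → turbulent. Relative roughness ε/D = 0.000153/0.371 = 0.000412. Haaland: 1/√f = -1.8 log₁₀[(0.000412/3.7)^1.11 + 6.9/1.464e+06] = -1.8 log₁₀[4.1e-05 + 4.71e-06] = 7.813, so f = 0.01638.
Total minor-loss coefficient ΣK = 4·5.5 + 1·0.53 + 4·0.4 = 24.1.
ΔP = [f·L/D + ΣK]·(ρV²/2) = [0.01638·1200/0.371 + 24.1]·(1020·4.1²/2) = [52.99 + 24.1]·8573 = 6.612e+05 Pa.
Q = V·A = 4.1·0.1081 = 0.4432 m³/s.
Pumping power P = QΔP = 0.4432·6.612e+05 = 293000 W = 293 kW.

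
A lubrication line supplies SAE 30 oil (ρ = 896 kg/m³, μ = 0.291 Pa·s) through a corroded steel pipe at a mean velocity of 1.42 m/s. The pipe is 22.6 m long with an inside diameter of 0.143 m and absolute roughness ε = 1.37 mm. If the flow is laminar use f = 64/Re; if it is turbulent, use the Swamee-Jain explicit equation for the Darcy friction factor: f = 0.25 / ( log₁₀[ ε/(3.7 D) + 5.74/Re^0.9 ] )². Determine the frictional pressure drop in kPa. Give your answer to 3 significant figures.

ΔP ≈ 14.6 kPa

Reynolds number Re = ρVD/μ = 896 · 1.42 · 0.143 / 0.291 = 625.2.
Re < 2300 → laminar flow, so f = 64/Re = 64/625.2 = 0.1024 (the turbulent correlation is not needed).
Darcy-Weisbach: ΔP = f(L/D)(ρV²/2) = 0.1024·(22.6/0.143)·(896·1.42²/2) = 0.1024·158·903.3 = 1.461e+04 Pa.
ΔP = 1.461e+04 Pa = 14.6 kPa.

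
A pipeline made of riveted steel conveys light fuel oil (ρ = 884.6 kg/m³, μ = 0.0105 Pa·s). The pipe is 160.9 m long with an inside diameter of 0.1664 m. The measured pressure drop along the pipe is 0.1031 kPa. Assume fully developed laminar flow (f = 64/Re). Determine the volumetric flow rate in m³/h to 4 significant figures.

For laminar flow, f = 64/Re with Re = ρVD/μ, so Darcy-Weisbach reduces to ΔP = 32μLV/D². Solving for V: V = ΔP·D²/(32μL) = 103.1·(0.1664)²/(32·0.0105·160.9) = 0.0528 m/s.
Check: Re = ρVD/μ = 884.6·0.0528·0.1664/0.0105 = 740.3 < 2300, so the laminar assumption holds.
Q = V·A = 0.0528·(π/4·0.1664²) = 0.001148 m³/s = 4.134 m³/h.

Q ≈ 4.134 m³/h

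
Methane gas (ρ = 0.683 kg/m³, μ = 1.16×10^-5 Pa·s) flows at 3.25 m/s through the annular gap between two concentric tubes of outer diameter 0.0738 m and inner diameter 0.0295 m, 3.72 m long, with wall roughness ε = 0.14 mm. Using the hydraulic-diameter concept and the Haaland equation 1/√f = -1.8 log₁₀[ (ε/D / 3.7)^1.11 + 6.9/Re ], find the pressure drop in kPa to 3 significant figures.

ΔP ≈ 0.0110 kPa

Hydraulic diameter D_h = 4A/P = D_o - D_i = 0.0738 - 0.0295 = 0.0443 m.
Re = ρVD_h/μ = 0.683·3.25·0.0443/1.16e-05 = 8477.
ε/D_h = 0.00014/0.0443 = 0.00316; Haaland gives 1/√f = -1.8 log₁₀[0.000393+0.000814] = 5.253, so f = 0.03624.
ΔP = f(L/D_h)(ρV²/2) = 0.03624·3.72/0.0443·3.607 = 10.98 Pa.
ΔP = 0.0110 kPa.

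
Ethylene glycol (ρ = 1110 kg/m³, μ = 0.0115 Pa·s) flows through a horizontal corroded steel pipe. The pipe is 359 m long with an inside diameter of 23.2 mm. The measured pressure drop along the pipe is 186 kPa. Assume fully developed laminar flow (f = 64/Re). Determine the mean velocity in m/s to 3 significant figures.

V ≈ 0.758 m/s

For laminar flow, f = 64/Re with Re = ρVD/μ, so Darcy-Weisbach reduces to ΔP = 32μLV/D². Solving for V: V = ΔP·D²/(32μL) = 1.86e+05·(0.0232)²/(32·0.0115·359) = 0.7578 m/s.
Check: Re = ρVD/μ = 1110·0.7578·0.0232/0.0115 = 1697 < 2300, so the laminar assumption holds.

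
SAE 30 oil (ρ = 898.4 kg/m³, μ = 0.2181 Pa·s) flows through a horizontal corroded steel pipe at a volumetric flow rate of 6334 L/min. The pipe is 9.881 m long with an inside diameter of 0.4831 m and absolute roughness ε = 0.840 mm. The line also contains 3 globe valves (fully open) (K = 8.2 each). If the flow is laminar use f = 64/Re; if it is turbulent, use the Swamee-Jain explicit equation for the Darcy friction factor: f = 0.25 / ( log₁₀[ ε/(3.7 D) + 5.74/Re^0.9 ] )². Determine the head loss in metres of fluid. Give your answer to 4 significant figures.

Q = 6334 L/min = 6334/60000 = 0.1056 m³/s.
Cross-sectional area A = πD²/4 = π(0.4831)²/4 = 0.1833 m²; mean velocity V = Q/A = 0.1056/0.1833 = 0.5759 m/s.
Reynolds number Re = ρVD/μ = 898.4 · 0.5759 · 0.4831 / 0.218 = 1146.
Re < 2300 → laminar flow, so f = 64/Re = 64/1146 = 0.05584 (the turbulent correlation is not needed).
Total minor-loss coefficient ΣK = 3·8.2 = 24.6.
ΔP = [f·L/D + ΣK]·(ρV²/2) = [0.05584·9.881/0.4831 + 24.6]·(898.4·0.5759²/2) = [1.142 + 24.6]·149 = 3835 Pa.
Head loss h_f = ΔP/(ρg) = 3835/(898.4·9.81) = 0.4352 m.

h_f ≈ 0.4352 m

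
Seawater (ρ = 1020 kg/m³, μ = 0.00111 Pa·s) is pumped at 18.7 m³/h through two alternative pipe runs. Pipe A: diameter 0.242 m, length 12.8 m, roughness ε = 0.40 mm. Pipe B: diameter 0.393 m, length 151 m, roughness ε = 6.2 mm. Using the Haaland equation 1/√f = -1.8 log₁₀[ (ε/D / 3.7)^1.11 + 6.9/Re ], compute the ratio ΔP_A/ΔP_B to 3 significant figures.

ΔP_A/ΔP_B ≈ 0.563

Pipe A: V = Q/A = 0.005194/0.046 = 0.1129 m/s; Re = 2.511e+04; ε/D = 0.00165; Haaland → f = 0.02781; ΔP_A = f(L/D)(ρV²/2) = 9.566 Pa.
Pipe B: V = Q/A = 0.005194/0.1213 = 0.04282 m/s; Re = 1.546e+04; ε/D = 0.0158; Haaland → f = 0.04728; ΔP_B = f(L/D)(ρV²/2) = 16.99 Pa.
ΔP_A/ΔP_B = 9.566/16.99 = 0.563.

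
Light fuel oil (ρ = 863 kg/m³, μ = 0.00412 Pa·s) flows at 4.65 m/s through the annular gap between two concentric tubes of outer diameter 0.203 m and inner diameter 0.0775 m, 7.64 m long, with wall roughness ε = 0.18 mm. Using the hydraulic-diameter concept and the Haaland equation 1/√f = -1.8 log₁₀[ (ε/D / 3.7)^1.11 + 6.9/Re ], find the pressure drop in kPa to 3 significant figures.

Hydraulic diameter D_h = 4A/P = D_o - D_i = 0.203 - 0.0775 = 0.1255 m.
Re = ρVD_h/μ = 863·4.65·0.1255/0.00412 = 1.222e+05.
ε/D_h = 0.00018/0.1255 = 0.00143; Haaland gives 1/√f = -1.8 log₁₀[0.000163+5.64e-05] = 6.584, so f = 0.02307.
ΔP = f(L/D_h)(ρV²/2) = 0.02307·7.64/0.1255·9330 = 1.31e+04 Pa.
ΔP = 13.1 kPa.

ΔP ≈ 13.1 kPa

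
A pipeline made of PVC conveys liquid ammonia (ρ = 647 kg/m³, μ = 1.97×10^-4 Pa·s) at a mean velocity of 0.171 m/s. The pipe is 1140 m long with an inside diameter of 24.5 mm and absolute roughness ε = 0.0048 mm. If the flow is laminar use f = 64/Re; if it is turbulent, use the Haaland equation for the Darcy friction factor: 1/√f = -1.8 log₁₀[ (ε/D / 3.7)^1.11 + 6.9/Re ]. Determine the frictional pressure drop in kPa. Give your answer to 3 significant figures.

Reynolds number Re = ρVD/μ = 647 · 0.171 · 0.0245 / 0.000197 = 1.376e+04.
Re > 4000 → turbulent. Relative roughness ε/D = 4.8e-06/0.0245 = 0.000196. Haaland: 1/√f = -1.8 log₁₀[(0.000196/3.7)^1.11 + 6.9/1.376e+04] = -1.8 log₁₀[1.79e-05 + 0.000501] = 5.912, so f = 0.02861.
Darcy-Weisbach: ΔP = f(L/D)(ρV²/2) = 0.02861·(1140/0.0245)·(647·0.171²/2) = 0.02861·4.653e+04·9.459 = 1.259e+04 Pa.
ΔP = 1.259e+04 Pa = 12.6 kPa.

ΔP ≈ 12.6 kPa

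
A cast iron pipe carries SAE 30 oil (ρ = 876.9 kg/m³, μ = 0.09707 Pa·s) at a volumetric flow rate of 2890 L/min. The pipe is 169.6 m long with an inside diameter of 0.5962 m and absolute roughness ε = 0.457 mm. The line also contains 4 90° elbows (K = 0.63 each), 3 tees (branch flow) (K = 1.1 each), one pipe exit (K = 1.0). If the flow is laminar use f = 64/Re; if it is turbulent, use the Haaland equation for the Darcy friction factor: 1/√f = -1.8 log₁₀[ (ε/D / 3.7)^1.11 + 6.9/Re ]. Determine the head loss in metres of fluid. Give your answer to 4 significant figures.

h_f ≈ 0.04007 m

Q = 2890 L/min = 2890/60000 = 0.04817 m³/s.
Cross-sectional area A = πD²/4 = π(0.5962)²/4 = 0.2792 m²; mean velocity V = Q/A = 0.04817/0.2792 = 0.1725 m/s.
Reynolds number Re = ρVD/μ = 876.9 · 0.1725 · 0.5962 / 0.0971 = 929.2.
Re < 2300 → laminar flow, so f = 64/Re = 64/929.2 = 0.06887 (the turbulent correlation is not needed).
Total minor-loss coefficient ΣK = 4·0.63 + 3·1.1 + 1·1 = 6.82.
ΔP = [f·L/D + ΣK]·(ρV²/2) = [0.06887·169.6/0.5962 + 6.82]·(876.9·0.1725²/2) = [19.59 + 6.82]·13.05 = 344.7 Pa.
Head loss h_f = ΔP/(ρg) = 344.7/(876.9·9.81) = 0.04007 m.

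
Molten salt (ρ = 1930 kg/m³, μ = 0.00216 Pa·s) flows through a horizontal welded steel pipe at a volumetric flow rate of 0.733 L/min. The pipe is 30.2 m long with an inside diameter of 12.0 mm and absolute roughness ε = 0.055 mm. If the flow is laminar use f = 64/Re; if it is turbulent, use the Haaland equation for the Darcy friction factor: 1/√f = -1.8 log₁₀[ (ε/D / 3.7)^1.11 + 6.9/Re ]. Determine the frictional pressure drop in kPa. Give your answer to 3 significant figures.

ΔP ≈ 1.57 kPa

Q = 0.733 L/min = 0.733/60000 = 1.222e-05 m³/s.
Cross-sectional area A = πD²/4 = π(0.012)²/4 = 0.0001131 m²; mean velocity V = Q/A = 1.222e-05/0.0001131 = 0.108 m/s.
Reynolds number Re = ρVD/μ = 1930 · 0.108 · 0.012 / 0.00216 = 1158.
Re < 2300 → laminar flow, so f = 64/Re = 64/1158 = 0.05526 (the turbulent correlation is not needed).
Darcy-Weisbach: ΔP = f(L/D)(ρV²/2) = 0.05526·(30.2/0.012)·(1930·0.108²/2) = 0.05526·2517·11.26 = 1566 Pa.
ΔP = 1566 Pa = 1.57 kPa.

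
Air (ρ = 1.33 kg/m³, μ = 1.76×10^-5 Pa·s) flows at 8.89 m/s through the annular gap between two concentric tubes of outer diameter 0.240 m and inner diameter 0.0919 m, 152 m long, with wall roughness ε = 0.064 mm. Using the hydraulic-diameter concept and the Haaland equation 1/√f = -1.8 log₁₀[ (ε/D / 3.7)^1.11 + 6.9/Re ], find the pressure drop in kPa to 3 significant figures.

ΔP ≈ 1.07 kPa

Hydraulic diameter D_h = 4A/P = D_o - D_i = 0.24 - 0.0919 = 0.1481 m.
Re = ρVD_h/μ = 1.33·8.89·0.1481/1.76e-05 = 9.949e+04.
ε/D_h = 6.4e-05/0.1481 = 0.000432; Haaland gives 1/√f = -1.8 log₁₀[4.31e-05+6.94e-05] = 7.108, so f = 0.01979.
ΔP = f(L/D_h)(ρV²/2) = 0.01979·152/0.1481·52.56 = 1068 Pa.
ΔP = 1.07 kPa.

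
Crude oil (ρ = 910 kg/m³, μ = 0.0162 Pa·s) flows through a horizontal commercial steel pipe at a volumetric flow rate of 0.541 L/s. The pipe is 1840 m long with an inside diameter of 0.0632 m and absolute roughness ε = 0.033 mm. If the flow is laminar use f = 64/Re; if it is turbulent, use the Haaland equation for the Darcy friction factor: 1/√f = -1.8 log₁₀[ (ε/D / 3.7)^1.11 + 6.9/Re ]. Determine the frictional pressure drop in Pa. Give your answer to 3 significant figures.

ΔP ≈ 41200 Pa

Q = 0.541 L/s = 0.541/1000 = 0.000541 m³/s.
Cross-sectional area A = πD²/4 = π(0.0632)²/4 = 0.003137 m²; mean velocity V = Q/A = 0.000541/0.003137 = 0.1725 m/s.
Reynolds number Re = ρVD/μ = 910 · 0.1725 · 0.0632 / 0.0162 = 612.2.
Re < 2300 → laminar flow, so f = 64/Re = 64/612.2 = 0.1045 (the turbulent correlation is not needed).
Darcy-Weisbach: ΔP = f(L/D)(ρV²/2) = 0.1045·(1840/0.0632)·(910·0.1725²/2) = 0.1045·2.911e+04·13.53 = 4.118e+04 Pa.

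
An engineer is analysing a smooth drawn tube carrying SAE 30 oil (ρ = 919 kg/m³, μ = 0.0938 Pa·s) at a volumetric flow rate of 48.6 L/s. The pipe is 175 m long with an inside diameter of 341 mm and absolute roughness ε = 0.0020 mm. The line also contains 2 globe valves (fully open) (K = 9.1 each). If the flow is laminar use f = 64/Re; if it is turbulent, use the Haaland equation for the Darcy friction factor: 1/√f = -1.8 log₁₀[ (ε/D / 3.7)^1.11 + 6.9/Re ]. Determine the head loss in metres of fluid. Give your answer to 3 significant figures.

h_f ≈ 0.529 m

Q = 48.6 L/s = 48.6/1000 = 0.0486 m³/s.
Cross-sectional area A = πD²/4 = π(0.341)²/4 = 0.09133 m²; mean velocity V = Q/A = 0.0486/0.09133 = 0.5322 m/s.
Reynolds number Re = ρVD/μ = 919 · 0.5322 · 0.341 / 0.0938 = 1778.
Re < 2300 → laminar flow, so f = 64/Re = 64/1778 = 0.036 (the turbulent correlation is not needed).
Total minor-loss coefficient ΣK = 2·9.1 = 18.2.
ΔP = [f·L/D + ΣK]·(ρV²/2) = [0.036·175/0.341 + 18.2]·(919·0.5322²/2) = [18.47 + 18.2]·130.1 = 4772 Pa.
Head loss h_f = ΔP/(ρg) = 4772/(919·9.81) = 0.529 m.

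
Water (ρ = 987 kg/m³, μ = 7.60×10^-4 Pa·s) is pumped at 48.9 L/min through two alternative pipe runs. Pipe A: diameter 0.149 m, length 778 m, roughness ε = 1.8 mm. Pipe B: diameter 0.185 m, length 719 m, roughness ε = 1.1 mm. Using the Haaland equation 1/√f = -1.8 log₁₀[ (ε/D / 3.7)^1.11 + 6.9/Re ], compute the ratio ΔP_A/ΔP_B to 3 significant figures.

ΔP_A/ΔP_B ≈ 3.59

Pipe A: V = Q/A = 0.000815/0.01744 = 0.04674 m/s; Re = 9045; ε/D = 0.0121; Haaland → f = 0.0456; ΔP_A = f(L/D)(ρV²/2) = 256.7 Pa.
Pipe B: V = Q/A = 0.000815/0.02688 = 0.03032 m/s; Re = 7284; ε/D = 0.00595; Haaland → f = 0.04053; ΔP_B = f(L/D)(ρV²/2) = 71.46 Pa.
ΔP_A/ΔP_B = 256.7/71.46 = 3.59.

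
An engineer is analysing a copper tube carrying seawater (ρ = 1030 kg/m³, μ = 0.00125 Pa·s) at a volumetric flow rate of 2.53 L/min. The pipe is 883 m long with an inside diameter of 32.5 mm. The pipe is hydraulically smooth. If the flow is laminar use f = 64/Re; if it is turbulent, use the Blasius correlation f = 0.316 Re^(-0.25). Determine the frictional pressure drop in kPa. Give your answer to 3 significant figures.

Q = 2.53 L/min = 2.53/60000 = 4.217e-05 m³/s.
Cross-sectional area A = πD²/4 = π(0.0325)²/4 = 0.0008296 m²; mean velocity V = Q/A = 4.217e-05/0.0008296 = 0.05083 m/s.
Reynolds number Re = ρVD/μ = 1030 · 0.05083 · 0.0325 / 0.00125 = 1361.
Re < 2300 → laminar flow, so f = 64/Re = 64/1361 = 0.04702 (the turbulent correlation is not needed).
Darcy-Weisbach: ΔP = f(L/D)(ρV²/2) = 0.04702·(883/0.0325)·(1030·0.05083²/2) = 0.04702·2.717e+04·1.331 = 1700 Pa.
ΔP = 1700 Pa = 1.70 kPa.

ΔP ≈ 1.70 kPa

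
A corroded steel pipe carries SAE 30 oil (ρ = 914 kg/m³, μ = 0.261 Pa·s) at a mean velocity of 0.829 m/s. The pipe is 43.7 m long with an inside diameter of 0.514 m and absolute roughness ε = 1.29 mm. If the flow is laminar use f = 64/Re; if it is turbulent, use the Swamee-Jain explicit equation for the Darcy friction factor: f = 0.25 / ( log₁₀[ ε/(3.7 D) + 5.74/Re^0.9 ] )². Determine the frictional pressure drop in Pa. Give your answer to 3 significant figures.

ΔP ≈ 1150 Pa

Reynolds number Re = ρVD/μ = 914 · 0.829 · 0.514 / 0.261 = 1492.
Re < 2300 → laminar flow, so f = 64/Re = 64/1492 = 0.04289 (the turbulent correlation is not needed).
Darcy-Weisbach: ΔP = f(L/D)(ρV²/2) = 0.04289·(43.7/0.514)·(914·0.829²/2) = 0.04289·85.02·314.1 = 1145 Pa.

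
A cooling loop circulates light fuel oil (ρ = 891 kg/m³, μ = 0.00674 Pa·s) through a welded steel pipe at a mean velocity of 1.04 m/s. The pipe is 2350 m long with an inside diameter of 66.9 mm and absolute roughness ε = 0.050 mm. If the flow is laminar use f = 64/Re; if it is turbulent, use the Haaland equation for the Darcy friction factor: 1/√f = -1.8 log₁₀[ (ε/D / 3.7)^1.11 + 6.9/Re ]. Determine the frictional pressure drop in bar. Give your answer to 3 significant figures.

ΔP ≈ 5.50 bar

Reynolds number Re = ρVD/μ = 891 · 1.04 · 0.0669 / 0.00674 = 9198.
Re > 4000 → turbulent. Relative roughness ε/D = 5e-05/0.0669 = 0.000747. Haaland: 1/√f = -1.8 log₁₀[(0.000747/3.7)^1.11 + 6.9/9198] = -1.8 log₁₀[7.92e-05 + 0.00075] = 5.546, so f = 0.03251.
Darcy-Weisbach: ΔP = f(L/D)(ρV²/2) = 0.03251·(2350/0.0669)·(891·1.04²/2) = 0.03251·3.513e+04·481.9 = 5.503e+05 Pa.
ΔP = 5.503e+05 Pa = 5.50 bar.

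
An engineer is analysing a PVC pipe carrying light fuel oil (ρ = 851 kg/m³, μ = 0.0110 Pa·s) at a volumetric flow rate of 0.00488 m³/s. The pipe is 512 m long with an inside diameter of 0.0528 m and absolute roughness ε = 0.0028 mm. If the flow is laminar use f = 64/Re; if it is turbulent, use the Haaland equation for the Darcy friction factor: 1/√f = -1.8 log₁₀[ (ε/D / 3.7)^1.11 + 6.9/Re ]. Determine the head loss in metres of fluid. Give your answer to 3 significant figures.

h_f ≈ 77.9 m

Cross-sectional area A = πD²/4 = π(0.0528)²/4 = 0.00219 m²; mean velocity V = Q/A = 0.00488/0.00219 = 2.229 m/s.
Reynolds number Re = ρVD/μ = 851 · 2.229 · 0.0528 / 0.011 = 9104.
Re > 4000 → turbulent. Relative roughness ε/D = 2.8e-06/0.0528 = 5.3e-05. Haaland: 1/√f = -1.8 log₁₀[(5.3e-05/3.7)^1.11 + 6.9/9104] = -1.8 log₁₀[4.2e-06 + 0.000758] = 5.612, so f = 0.03175.
Darcy-Weisbach: ΔP = f(L/D)(ρV²/2) = 0.03175·(512/0.0528)·(851·2.229²/2) = 0.03175·9697·2114 = 6.507e+05 Pa.
Head loss h_f = ΔP/(ρg) = 6.507e+05/(851·9.81) = 77.9 m.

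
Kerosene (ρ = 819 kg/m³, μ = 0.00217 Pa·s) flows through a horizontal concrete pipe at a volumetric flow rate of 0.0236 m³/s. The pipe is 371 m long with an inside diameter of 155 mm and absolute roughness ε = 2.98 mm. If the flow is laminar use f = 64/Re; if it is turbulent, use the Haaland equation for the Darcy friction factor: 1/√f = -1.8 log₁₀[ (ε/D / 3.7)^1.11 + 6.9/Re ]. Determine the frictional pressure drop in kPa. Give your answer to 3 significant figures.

Cross-sectional area A = πD²/4 = π(0.155)²/4 = 0.01887 m²; mean velocity V = Q/A = 0.0236/0.01887 = 1.251 m/s.
Reynolds number Re = ρVD/μ = 819 · 1.251 · 0.155 / 0.00217 = 7.317e+04.
Re > 4000 → turbulent. Relative roughness ε/D = 0.00298/0.155 = 0.0192. Haaland: 1/√f = -1.8 log₁₀[(0.0192/3.7)^1.11 + 6.9/7.317e+04] = -1.8 log₁₀[0.00291 + 9.43e-05] = 4.539, so f = 0.04853.
Darcy-Weisbach: ΔP = f(L/D)(ρV²/2) = 0.04853·(371/0.155)·(819·1.251²/2) = 0.04853·2394·640.6 = 7.442e+04 Pa.
ΔP = 7.442e+04 Pa = 74.4 kPa.

ΔP ≈ 74.4 kPa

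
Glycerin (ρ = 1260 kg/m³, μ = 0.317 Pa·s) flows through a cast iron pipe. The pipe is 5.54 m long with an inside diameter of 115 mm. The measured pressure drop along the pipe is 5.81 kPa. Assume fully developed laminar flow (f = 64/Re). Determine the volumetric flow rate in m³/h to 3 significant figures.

For laminar flow, f = 64/Re with Re = ρVD/μ, so Darcy-Weisbach reduces to ΔP = 32μLV/D². Solving for V: V = ΔP·D²/(32μL) = 5810·(0.115)²/(32·0.317·5.54) = 1.367 m/s.
Check: Re = ρVD/μ = 1260·1.367·0.115/0.317 = 625 < 2300, so the laminar assumption holds.
Q = V·A = 1.367·(π/4·0.115²) = 0.0142 m³/s = 51.1 m³/h.

Q ≈ 51.1 m³/h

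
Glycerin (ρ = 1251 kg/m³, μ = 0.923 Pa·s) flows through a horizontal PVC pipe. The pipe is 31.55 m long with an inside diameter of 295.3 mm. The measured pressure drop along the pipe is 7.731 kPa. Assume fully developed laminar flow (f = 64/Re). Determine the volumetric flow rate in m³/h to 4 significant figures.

For laminar flow, f = 64/Re with Re = ρVD/μ, so Darcy-Weisbach reduces to ΔP = 32μLV/D². Solving for V: V = ΔP·D²/(32μL) = 7731·(0.2953)²/(32·0.923·31.55) = 0.7235 m/s.
Check: Re = ρVD/μ = 1251·0.7235·0.2953/0.923 = 289.6 < 2300, so the laminar assumption holds.
Q = V·A = 0.7235·(π/4·0.2953²) = 0.04955 m³/s = 178.4 m³/h.

Q ≈ 178.4 m³/h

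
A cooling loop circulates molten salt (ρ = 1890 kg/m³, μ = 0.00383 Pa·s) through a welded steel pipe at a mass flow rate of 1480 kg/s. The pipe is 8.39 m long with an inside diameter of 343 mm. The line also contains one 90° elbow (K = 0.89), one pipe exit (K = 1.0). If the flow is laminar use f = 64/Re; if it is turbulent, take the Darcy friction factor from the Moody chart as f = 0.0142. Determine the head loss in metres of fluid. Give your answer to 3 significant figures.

h_f ≈ 8.19 m

A = πD²/4 = π(0.343)²/4 = 0.0924 m²; mean velocity V = ṁ/(ρA) = 1480/(1890 · 0.0924) = 8.475 m/s.
Reynolds number Re = ρVD/μ = 1890 · 8.475 · 0.343 / 0.00383 = 1.434e+06.
Re > 4000 → turbulent; use the Moody-chart value f = 0.0142.
Total minor-loss coefficient ΣK = 1·0.89 + 1·1 = 1.89.
ΔP = [f·L/D + ΣK]·(ρV²/2) = [0.0142·8.39/0.343 + 1.89]·(1890·8.475²/2) = [0.3473 + 1.89]·6.787e+04 = 1.518e+05 Pa.
Head loss h_f = ΔP/(ρg) = 1.518e+05/(1890·9.81) = 8.19 m.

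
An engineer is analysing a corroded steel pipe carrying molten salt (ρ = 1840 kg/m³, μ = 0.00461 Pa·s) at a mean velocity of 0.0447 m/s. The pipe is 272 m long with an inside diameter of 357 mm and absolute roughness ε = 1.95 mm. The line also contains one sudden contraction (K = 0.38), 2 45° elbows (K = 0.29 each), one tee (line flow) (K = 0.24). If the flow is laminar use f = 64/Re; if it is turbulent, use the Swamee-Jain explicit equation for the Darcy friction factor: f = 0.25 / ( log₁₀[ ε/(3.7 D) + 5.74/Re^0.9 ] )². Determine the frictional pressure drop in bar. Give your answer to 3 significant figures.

ΔP ≈ 6.11×10^-4 bar

Reynolds number Re = ρVD/μ = 1840 · 0.0447 · 0.357 / 0.00461 = 6369.
Re > 4000 → turbulent. Relative roughness ε/D = 0.00195/0.357 = 0.00546. Swamee-Jain: f = 0.25/(log₁₀[0.00546/3.7 + 5.74/6369^0.9])² = 0.25/(log₁₀[0.00148 + 0.00216])² = 0.25/(-2.439)² = 0.04203.
Total minor-loss coefficient ΣK = 1·0.38 + 2·0.29 + 1·0.24 = 1.2.
ΔP = [f·L/D + ΣK]·(ρV²/2) = [0.04203·272/0.357 + 1.2]·(1840·0.0447²/2) = [32.02 + 1.2]·1.838 = 61.07 Pa.
ΔP = 61.07 Pa = 6.11×10^-4 bar.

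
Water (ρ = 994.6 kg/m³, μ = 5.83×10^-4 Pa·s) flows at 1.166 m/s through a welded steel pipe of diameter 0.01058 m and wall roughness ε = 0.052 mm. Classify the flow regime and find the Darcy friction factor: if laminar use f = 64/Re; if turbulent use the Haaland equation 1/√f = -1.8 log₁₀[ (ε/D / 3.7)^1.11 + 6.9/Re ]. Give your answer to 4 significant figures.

Re = ρVD/μ = 994.6·1.166·0.01058/0.000583 = 2.105e+04.
Re > 4000 → turbulent. ε/D = 5.2e-05/0.01058 = 0.00491; Haaland: 1/√f = -1.8 log₁₀[0.000641 + 0.000328] = 5.425, so f = 0.03398.

f ≈ 0.03398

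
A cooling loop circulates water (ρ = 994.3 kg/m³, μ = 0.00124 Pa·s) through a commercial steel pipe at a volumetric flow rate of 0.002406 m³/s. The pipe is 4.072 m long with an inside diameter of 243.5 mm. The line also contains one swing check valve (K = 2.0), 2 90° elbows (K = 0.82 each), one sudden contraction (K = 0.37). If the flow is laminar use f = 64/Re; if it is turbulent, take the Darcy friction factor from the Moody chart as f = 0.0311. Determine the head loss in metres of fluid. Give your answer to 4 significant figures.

h_f ≈ 6.163×10^-4 m

Cross-sectional area A = πD²/4 = π(0.2435)²/4 = 0.04657 m²; mean velocity V = Q/A = 0.002406/0.04657 = 0.05167 m/s.
Reynolds number Re = ρVD/μ = 994.3 · 0.05167 · 0.2435 / 0.00124 = 1.009e+04.
Re > 4000 → turbulent; use the Moody-chart value f = 0.0311.
Total minor-loss coefficient ΣK = 1·2 + 2·0.82 + 1·0.37 = 4.01.
ΔP = [f·L/D + ΣK]·(ρV²/2) = [0.0311·4.072/0.2435 + 4.01]·(994.3·0.05167²/2) = [0.5201 + 4.01]·1.327 = 6.012 Pa.
Head loss h_f = ΔP/(ρg) = 6.012/(994.3·9.81) = 6.163×10^-4 m.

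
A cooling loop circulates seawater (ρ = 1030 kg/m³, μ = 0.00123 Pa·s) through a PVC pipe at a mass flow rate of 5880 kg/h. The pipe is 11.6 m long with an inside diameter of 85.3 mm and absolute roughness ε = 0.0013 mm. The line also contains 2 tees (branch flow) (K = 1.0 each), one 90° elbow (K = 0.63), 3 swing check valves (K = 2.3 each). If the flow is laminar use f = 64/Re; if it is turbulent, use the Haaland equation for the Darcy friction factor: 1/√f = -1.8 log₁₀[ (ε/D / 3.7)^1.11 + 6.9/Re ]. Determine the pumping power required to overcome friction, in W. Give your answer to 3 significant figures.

P ≈ 0.820 W

ṁ = 5880 kg/h = 5880/3600 = 1.633 kg/s.
A = πD²/4 = π(0.0853)²/4 = 0.005715 m²; mean velocity V = ṁ/(ρA) = 1.633/(1030 · 0.005715) = 0.2775 m/s.
Reynolds number Re = ρVD/μ = 1030 · 0.2775 · 0.0853 / 0.00123 = 1.982e+04.
Re > 4000 → turbulent. Relative roughness ε/D = 1.3e-06/0.0853 = 1.52e-05. Haaland: 1/√f = -1.8 log₁₀[(1.52e-05/3.7)^1.11 + 6.9/1.982e+04] = -1.8 log₁₀[1.05e-06 + 0.000348] = 6.223, so f = 0.02583.
Total minor-loss coefficient ΣK = 2·1 + 1·0.63 + 3·2.3 = 9.53.
ΔP = [f·L/D + ΣK]·(ρV²/2) = [0.02583·11.6/0.0853 + 9.53]·(1030·0.2775²/2) = [3.512 + 9.53]·39.66 = 517.2 Pa.
Q = ṁ/ρ = 1.633/1030 = 0.001586 m³/s.
Pumping power P = QΔP = 0.001586·517.2 = 0.8201 W = 0.820 W.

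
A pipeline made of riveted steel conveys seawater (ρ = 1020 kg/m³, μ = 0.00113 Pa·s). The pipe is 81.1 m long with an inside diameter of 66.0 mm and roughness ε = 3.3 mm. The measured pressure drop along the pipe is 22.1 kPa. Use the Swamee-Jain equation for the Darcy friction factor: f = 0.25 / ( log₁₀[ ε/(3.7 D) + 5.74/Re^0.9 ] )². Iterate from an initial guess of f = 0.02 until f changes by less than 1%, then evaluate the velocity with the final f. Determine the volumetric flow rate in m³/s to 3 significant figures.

Q ≈ 0.00239 m³/s

Rearranging Darcy-Weisbach: V = √(2·ΔP·D/(f·L·ρ)). With ε/D = 0.0033/0.066 = 0.05, iterate starting from f = 0.02:
  f = 0.02 → V = √(2·2.21e+04·0.066/(0.02·81.1·1020)) = 1.328 m/s; Re = ρVD/μ = 7.911e+04; f → 0.0721
  f = 0.0721 → V = 0.6994 m/s; Re = 4.166e+04; f → 0.07253
Converged (Δf/f < 1%). With the final f = 0.07253: V = √(2·2.21e+04·0.066/(0.07253·81.1·1020)) = 0.6973 m/s.
Q = V·A = 0.6973·(π/4·0.066²) = 0.002386 m³/s = 0.00239 m³/s.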